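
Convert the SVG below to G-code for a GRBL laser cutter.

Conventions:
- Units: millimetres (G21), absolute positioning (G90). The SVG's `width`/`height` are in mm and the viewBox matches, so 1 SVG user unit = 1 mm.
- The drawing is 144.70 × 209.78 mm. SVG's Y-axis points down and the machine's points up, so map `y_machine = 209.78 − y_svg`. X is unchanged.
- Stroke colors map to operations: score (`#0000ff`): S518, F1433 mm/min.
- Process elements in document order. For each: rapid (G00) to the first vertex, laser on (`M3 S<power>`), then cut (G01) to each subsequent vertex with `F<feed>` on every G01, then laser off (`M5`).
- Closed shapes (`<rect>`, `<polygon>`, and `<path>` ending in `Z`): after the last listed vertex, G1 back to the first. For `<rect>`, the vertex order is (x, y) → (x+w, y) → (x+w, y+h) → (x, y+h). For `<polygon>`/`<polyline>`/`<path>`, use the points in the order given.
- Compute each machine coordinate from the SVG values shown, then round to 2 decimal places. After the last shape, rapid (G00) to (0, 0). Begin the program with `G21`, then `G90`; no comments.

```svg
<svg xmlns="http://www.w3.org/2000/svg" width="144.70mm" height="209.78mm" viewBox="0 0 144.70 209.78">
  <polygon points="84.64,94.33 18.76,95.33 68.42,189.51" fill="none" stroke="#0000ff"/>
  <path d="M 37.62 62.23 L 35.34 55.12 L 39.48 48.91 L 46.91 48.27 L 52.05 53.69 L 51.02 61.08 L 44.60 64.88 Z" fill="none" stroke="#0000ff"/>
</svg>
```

Since the viewBox matches the mm dimensions, user units are millimetres directly. The only transform is the Y-flip y_m = 209.78 − y_svg.

Shape 1 is a closed polygon drawn with `<polygon>`. Its stroke #0000ff means score at S518, F1433. After flipping Y the toolpath is (84.64,115.45) → (18.76,114.45) → (68.42,20.27) → (84.64,115.45), returning to the start.

Shape 2 is a regular polygon drawn with `<path>`. Its stroke #0000ff means score at S518, F1433. After flipping Y the toolpath is (37.62,147.55) → (35.34,154.66) → (39.48,160.87) → (46.91,161.51) → (52.05,156.09) → (51.02,148.70) → (44.60,144.90) → (37.62,147.55), returning to the start.

G21
G90
G00 X84.64 Y115.45
M3 S518
G01 X18.76 Y114.45 F1433
G01 X68.42 Y20.27 F1433
G01 X84.64 Y115.45 F1433
M5
G00 X37.62 Y147.55
M3 S518
G01 X35.34 Y154.66 F1433
G01 X39.48 Y160.87 F1433
G01 X46.91 Y161.51 F1433
G01 X52.05 Y156.09 F1433
G01 X51.02 Y148.70 F1433
G01 X44.60 Y144.90 F1433
G01 X37.62 Y147.55 F1433
M5
G00 X0.00 Y0.00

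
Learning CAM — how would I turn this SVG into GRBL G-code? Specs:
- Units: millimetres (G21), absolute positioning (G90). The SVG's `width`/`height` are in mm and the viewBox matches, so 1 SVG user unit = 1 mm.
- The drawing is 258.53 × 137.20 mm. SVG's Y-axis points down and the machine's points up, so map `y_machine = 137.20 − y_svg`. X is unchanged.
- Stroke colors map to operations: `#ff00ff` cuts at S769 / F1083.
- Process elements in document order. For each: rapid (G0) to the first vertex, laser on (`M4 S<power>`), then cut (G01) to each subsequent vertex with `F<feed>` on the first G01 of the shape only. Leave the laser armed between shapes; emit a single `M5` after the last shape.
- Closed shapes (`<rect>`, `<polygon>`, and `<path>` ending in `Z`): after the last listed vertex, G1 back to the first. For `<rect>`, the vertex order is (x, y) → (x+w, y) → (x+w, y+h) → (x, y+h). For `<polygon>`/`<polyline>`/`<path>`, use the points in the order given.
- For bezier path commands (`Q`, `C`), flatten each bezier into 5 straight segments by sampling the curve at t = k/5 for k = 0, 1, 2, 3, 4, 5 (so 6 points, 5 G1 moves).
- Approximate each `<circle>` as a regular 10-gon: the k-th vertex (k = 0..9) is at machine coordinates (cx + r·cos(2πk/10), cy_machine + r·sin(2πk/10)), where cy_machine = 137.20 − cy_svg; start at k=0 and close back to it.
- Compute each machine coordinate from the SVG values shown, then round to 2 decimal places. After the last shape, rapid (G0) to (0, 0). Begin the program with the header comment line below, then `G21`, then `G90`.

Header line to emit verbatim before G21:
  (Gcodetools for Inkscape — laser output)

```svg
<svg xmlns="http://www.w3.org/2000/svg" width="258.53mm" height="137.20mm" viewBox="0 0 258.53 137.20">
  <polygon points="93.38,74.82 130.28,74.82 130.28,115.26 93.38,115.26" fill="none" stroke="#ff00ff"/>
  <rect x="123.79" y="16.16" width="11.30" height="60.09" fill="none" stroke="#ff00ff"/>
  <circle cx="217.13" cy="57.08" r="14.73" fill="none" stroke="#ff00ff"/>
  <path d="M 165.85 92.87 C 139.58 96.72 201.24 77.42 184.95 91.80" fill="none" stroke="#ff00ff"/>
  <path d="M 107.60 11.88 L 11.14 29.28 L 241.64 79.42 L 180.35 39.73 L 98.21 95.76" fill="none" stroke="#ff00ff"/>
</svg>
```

(Gcodetools for Inkscape — laser output)
G21
G90
G0 X93.38 Y62.38
M4 S769
G01 X130.28 Y62.38 F1083
G01 X130.28 Y21.94
G01 X93.38 Y21.94
G01 X93.38 Y62.38
G0 X123.79 Y121.04
M4 S769
G01 X135.09 Y121.04 F1083
G01 X135.09 Y60.95
G01 X123.79 Y60.95
G01 X123.79 Y121.04
G0 X231.86 Y80.12
M4 S769
G01 X229.05 Y88.78 F1083
G01 X221.68 Y94.13
G01 X212.58 Y94.13
G01 X205.21 Y88.78
G01 X202.40 Y80.12
G01 X205.21 Y71.46
G01 X212.58 Y66.11
G01 X221.68 Y66.11
G01 X229.05 Y71.46
G01 X231.86 Y80.12
G0 X165.85 Y44.33
M4 S769
G01 X159.31 Y44.34 F1083
G01 X165.92 Y47.18
G01 X177.70 Y50.13
G01 X186.70 Y50.44
G01 X184.95 Y45.40
G0 X107.60 Y125.32
M4 S769
G01 X11.14 Y107.92 F1083
G01 X241.64 Y57.78
G01 X180.35 Y97.47
G01 X98.21 Y41.44
M5
G0 X0.00 Y0.00

viewBox `0 0 258.53 137.20` with mm width/height → 1 unit = 1 mm. Flip: y_m = 137.20 − y_svg.

**Shape 1** — `<polygon>` rectangle, stroke `#ff00ff` → cut (S769, F1083). Machine vertices: (93.38,62.38) → (130.28,62.38) → (130.28,21.94) → (93.38,21.94) → (93.38,62.38). Closed: final G1 returns to the first vertex.

**Shape 2** — `<rect>` rectangle, stroke `#ff00ff` → cut (S769, F1083). Machine vertices: (123.79,121.04) → (135.09,121.04) → (135.09,60.95) → (123.79,60.95) → (123.79,121.04). Closed: final G1 returns to the first vertex.

**Shape 3** — `<circle>` circle, stroke `#ff00ff` → cut (S769, F1083). Machine vertices: (231.86,80.12) → (229.05,88.78) → (221.68,94.13) → (212.58,94.13) → (205.21,88.78) → (202.40,80.12) → (205.21,71.46) → (212.58,66.11) → (221.68,66.11) → (229.05,71.46) → (231.86,80.12). Closed: final G1 returns to the first vertex.

**Shape 4** — `<path>` cubic bezier, stroke `#ff00ff` → cut (S769, F1083). Control points (SVG): P0=(165.85,92.87), P1=(139.58,96.72), P2=(201.24,77.42), P3=(184.95,91.80); sampled at t=k/5. Machine vertices: (165.85,44.33) → (159.31,44.34) → (165.92,47.18) → (177.70,50.13) → (186.70,50.44) → (184.95,45.40). Open path.

**Shape 5** — `<path>` open polyline, stroke `#ff00ff` → cut (S769, F1083). Machine vertices: (107.60,125.32) → (11.14,107.92) → (241.64,57.78) → (180.35,97.47) → (98.21,41.44). Open path.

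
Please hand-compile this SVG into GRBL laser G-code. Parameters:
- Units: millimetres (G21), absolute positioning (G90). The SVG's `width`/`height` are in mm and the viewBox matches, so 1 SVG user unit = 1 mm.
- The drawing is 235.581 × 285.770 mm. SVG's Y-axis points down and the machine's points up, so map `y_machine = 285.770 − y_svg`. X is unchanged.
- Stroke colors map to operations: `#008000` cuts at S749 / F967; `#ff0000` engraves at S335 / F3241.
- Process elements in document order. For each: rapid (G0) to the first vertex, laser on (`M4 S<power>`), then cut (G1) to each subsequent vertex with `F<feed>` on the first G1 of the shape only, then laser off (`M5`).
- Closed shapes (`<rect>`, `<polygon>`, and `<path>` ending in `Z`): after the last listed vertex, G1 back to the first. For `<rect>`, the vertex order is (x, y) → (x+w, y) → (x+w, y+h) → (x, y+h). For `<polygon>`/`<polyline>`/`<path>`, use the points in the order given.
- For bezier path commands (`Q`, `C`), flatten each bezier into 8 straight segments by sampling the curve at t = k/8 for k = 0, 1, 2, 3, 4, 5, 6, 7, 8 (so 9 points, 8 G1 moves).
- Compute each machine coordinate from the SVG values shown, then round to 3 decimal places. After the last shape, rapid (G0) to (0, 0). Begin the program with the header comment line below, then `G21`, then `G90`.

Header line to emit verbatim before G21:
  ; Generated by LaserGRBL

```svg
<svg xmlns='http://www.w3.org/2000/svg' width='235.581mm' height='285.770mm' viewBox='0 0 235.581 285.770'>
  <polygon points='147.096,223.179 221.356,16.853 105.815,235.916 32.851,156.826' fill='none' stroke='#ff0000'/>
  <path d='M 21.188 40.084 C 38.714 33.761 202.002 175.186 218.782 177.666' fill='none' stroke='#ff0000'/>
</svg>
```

; Generated by LaserGRBL
G21
G90
G0 X147.096 Y62.591
M4 S335
G1 X221.356 Y268.917 F3241
G1 X105.815 Y49.854
G1 X32.851 Y128.944
G1 X147.096 Y62.591
M5
G0 X21.188 Y245.686
M4 S335
G1 X34.022 Y241.691 F3241
G1 X57.096 Y227.205
G1 X86.985 Y205.587
G1 X120.265 Y180.196
G1 X153.509 Y154.393
G1 X183.293 Y131.537
G1 X206.193 Y114.987
G1 X218.782 Y108.104
M5
G0 X0.000 Y0.000

viewBox `0 0 235.581 285.770` with mm width/height → 1 unit = 1 mm. Flip: y_m = 285.770 − y_svg.

**Shape 1** — `<polygon>` closed polygon, stroke `#ff0000` → engrave (S335, F3241). Machine vertices: (147.096,62.591) → (221.356,268.917) → (105.815,49.854) → (32.851,128.944) → (147.096,62.591). Closed: final G1 returns to the first vertex.

**Shape 2** — `<path>` cubic bezier, stroke `#ff0000` → engrave (S335, F3241). Control points (SVG): P0=(21.188,40.084), P1=(38.714,33.761), P2=(202.002,175.186), P3=(218.782,177.666); sampled at t=k/8. Machine vertices: (21.188,245.686) → (34.022,241.691) → (57.096,227.205) → (86.985,205.587) → (120.265,180.196) → (153.509,154.393) → (183.293,131.537) → (206.193,114.987) → (218.782,108.104). Open path.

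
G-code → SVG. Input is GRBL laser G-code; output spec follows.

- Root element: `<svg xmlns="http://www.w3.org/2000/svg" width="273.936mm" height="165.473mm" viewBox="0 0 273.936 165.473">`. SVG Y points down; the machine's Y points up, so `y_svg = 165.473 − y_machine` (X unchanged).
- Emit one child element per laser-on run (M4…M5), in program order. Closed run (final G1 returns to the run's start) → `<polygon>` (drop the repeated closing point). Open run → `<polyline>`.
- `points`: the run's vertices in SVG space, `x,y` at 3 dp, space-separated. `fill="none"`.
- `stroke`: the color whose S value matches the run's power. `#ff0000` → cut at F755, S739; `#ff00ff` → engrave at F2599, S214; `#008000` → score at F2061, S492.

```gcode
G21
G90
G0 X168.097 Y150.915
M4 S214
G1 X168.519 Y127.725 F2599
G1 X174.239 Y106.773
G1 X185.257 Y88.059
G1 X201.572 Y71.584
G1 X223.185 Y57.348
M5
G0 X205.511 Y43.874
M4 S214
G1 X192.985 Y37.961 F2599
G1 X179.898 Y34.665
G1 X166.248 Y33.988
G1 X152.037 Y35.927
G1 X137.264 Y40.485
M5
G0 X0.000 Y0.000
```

<svg xmlns="http://www.w3.org/2000/svg" width="273.936mm" height="165.473mm" viewBox="0 0 273.936 165.473">
  <polyline points="168.097,14.558 168.519,37.748 174.239,58.700 185.257,77.414 201.572,93.889 223.185,108.125" fill="none" stroke="#ff00ff"/>
  <polyline points="205.511,121.599 192.985,127.512 179.898,130.808 166.248,131.485 152.037,129.546 137.264,124.988" fill="none" stroke="#ff00ff"/>
</svg>

Machine Y-up, SVG Y-down with viewBox height 165.473, so y_svg = 165.473 − y_machine; X carries over. Every run uses S214, so all elements get stroke `#ff00ff` (engrave).

Run 1: The run is open, so emit a `<polyline>` with points (Y-flipped): 168.097,14.558 168.519,37.748 174.239,58.700 185.257,77.414 201.572,93.889 223.185,108.125.

Run 2: The run is open, so emit a `<polyline>` with points (Y-flipped): 205.511,121.599 192.985,127.512 179.898,130.808 166.248,131.485 152.037,129.546 137.264,124.988.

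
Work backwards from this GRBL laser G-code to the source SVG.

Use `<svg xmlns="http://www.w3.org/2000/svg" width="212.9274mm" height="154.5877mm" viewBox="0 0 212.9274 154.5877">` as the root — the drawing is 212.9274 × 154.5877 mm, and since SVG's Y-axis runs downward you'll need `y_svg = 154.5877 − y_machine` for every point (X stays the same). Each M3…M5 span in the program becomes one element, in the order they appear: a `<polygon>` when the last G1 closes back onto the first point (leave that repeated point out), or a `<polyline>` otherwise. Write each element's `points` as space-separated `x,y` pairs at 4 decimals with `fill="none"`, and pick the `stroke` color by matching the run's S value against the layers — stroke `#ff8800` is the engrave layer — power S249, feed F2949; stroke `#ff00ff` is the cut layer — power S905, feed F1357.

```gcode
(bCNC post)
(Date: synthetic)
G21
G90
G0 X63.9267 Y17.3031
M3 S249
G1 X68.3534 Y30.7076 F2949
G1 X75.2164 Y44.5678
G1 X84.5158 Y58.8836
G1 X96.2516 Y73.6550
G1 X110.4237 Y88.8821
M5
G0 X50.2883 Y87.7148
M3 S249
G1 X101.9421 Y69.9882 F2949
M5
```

<svg xmlns="http://www.w3.org/2000/svg" width="212.9274mm" height="154.5877mm" viewBox="0 0 212.9274 154.5877">
  <polyline points="63.9267,137.2846 68.3534,123.8801 75.2164,110.0199 84.5158,95.7041 96.2516,80.9327 110.4237,65.7056" fill="none" stroke="#ff8800"/>
  <polyline points="50.2883,66.8729 101.9421,84.5995" fill="none" stroke="#ff8800"/>
</svg>

Machine Y-up, SVG Y-down with viewBox height 154.5877, so y_svg = 154.5877 − y_machine; X carries over. Every run uses S249, so all elements get stroke `#ff8800` (engrave).

Run 1: The run is open, so emit a `<polyline>` with points (Y-flipped): 63.9267,137.2846 68.3534,123.8801 75.2164,110.0199 84.5158,95.7041 96.2516,80.9327 110.4237,65.7056.

Run 2: The run is open, so emit a `<polyline>` with points (Y-flipped): 50.2883,66.8729 101.9421,84.5995.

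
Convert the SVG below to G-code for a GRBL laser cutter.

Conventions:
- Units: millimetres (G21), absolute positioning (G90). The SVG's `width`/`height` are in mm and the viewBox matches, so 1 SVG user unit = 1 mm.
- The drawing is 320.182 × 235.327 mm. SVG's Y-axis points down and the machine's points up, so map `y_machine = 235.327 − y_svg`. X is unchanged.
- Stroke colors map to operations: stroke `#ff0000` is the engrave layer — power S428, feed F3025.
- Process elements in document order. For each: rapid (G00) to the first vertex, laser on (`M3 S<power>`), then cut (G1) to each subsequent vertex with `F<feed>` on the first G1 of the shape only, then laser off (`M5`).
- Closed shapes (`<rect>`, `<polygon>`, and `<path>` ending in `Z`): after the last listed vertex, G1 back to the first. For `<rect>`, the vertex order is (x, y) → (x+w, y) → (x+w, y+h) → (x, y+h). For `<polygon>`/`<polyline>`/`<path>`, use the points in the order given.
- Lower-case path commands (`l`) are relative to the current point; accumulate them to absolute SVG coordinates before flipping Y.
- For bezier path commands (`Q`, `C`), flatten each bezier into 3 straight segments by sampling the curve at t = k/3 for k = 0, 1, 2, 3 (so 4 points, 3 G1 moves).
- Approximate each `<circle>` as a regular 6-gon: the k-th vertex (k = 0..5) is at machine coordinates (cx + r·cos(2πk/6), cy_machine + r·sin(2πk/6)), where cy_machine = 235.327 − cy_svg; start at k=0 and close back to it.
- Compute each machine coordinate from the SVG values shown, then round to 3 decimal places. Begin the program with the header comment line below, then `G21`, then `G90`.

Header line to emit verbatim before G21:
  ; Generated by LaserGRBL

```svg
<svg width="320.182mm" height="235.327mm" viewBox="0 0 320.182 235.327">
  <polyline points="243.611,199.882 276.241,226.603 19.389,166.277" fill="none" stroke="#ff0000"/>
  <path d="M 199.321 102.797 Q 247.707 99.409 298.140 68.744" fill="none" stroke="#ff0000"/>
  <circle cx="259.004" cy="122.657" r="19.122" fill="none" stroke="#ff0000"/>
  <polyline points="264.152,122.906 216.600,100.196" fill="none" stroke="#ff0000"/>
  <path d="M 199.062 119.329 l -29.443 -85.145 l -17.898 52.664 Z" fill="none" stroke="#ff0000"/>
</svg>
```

; Generated by LaserGRBL
G21
G90
G00 X243.611 Y35.445
M3 S428
G1 X276.241 Y8.724 F3025
G1 X19.389 Y69.050
M5
G00 X199.321 Y132.530
M3 S428
G1 X231.806 Y137.819 F3025
G1 X264.745 Y149.170
G1 X298.140 Y166.583
M5
G00 X278.126 Y112.670
M3 S428
G1 X268.565 Y129.230 F3025
G1 X249.443 Y129.230
G1 X239.882 Y112.670
G1 X249.443 Y96.110
G1 X268.565 Y96.110
G1 X278.126 Y112.670
M5
G00 X264.152 Y112.421
M3 S428
G1 X216.600 Y135.131 F3025
M5
G00 X199.062 Y115.998
M3 S428
G1 X169.619 Y201.143 F3025
G1 X151.721 Y148.479
G1 X199.062 Y115.998
M5

1 u = 1 mm; y_m = 235.327 − y.

[1] `<polyline>` open polyline, #ff0000→engrave S428 F3025: (243.611,35.445) → (276.241,8.724) → (19.389,69.050)

[2] `<path>` quadratic bezier, #ff0000→engrave S428 F3025: (199.321,132.530) → (231.806,137.819) → (264.745,149.170) → (298.140,166.583)

[3] `<circle>` circle, #ff0000→engrave S428 F3025: (278.126,112.670) → (268.565,129.230) → (249.443,129.230) → (239.882,112.670) → (249.443,96.110) → (268.565,96.110) → (278.126,112.670) (closed)

[4] `<polyline>` line segment, #ff0000→engrave S428 F3025: (264.152,112.421) → (216.600,135.131)

[5] `<path>` closed polygon, #ff0000→engrave S428 F3025: (199.062,115.998) → (169.619,201.143) → (151.721,148.479) → (199.062,115.998) (closed)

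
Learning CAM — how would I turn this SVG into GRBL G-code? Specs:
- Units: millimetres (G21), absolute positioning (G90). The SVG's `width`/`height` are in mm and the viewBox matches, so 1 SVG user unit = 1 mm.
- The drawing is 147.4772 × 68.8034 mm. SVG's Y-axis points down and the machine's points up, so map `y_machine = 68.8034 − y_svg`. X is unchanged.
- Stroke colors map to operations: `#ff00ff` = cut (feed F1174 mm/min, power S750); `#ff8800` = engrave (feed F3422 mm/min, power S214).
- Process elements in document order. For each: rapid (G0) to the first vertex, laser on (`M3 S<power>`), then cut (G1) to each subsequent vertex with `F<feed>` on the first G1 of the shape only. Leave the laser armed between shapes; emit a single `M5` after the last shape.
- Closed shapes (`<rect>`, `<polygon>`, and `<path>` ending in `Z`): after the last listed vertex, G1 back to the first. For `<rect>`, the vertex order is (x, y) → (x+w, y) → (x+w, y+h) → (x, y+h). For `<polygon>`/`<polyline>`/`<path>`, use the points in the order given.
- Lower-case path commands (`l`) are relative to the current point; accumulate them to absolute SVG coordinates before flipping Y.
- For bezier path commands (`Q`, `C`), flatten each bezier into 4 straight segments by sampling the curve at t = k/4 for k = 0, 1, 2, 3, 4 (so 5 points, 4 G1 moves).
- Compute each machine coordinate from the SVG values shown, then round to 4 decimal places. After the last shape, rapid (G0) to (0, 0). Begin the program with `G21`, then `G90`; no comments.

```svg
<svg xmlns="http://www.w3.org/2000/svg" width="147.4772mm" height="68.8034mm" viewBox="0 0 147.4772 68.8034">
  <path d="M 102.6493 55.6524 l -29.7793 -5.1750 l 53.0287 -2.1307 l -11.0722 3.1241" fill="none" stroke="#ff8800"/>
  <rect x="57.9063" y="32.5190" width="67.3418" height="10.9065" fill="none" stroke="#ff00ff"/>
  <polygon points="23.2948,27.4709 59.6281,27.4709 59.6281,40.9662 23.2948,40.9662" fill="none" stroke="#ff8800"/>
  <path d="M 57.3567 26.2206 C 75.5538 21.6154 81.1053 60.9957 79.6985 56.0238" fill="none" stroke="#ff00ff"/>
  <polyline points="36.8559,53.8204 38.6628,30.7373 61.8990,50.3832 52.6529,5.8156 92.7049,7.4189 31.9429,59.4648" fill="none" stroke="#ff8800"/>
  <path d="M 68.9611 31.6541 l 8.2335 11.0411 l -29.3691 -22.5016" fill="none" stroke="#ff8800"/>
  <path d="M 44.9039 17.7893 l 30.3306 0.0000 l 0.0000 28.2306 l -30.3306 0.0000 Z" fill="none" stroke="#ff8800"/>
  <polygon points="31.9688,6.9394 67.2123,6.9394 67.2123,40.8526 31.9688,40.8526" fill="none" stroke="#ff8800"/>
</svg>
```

viewBox `0 0 147.4772 68.8034` with mm width/height → 1 unit = 1 mm. Flip: y_m = 68.8034 − y_svg.

**Shape 1** — `<path>` open polyline, stroke `#ff8800` → engrave (S214, F3422). Machine vertices: (102.6493,13.1510) → (72.8700,18.3260) → (125.8987,20.4567) → (114.8265,17.3326). Open path.

**Shape 2** — `<rect>` rectangle, stroke `#ff00ff` → cut (S750, F1174). Machine vertices: (57.9063,36.2844) → (125.2481,36.2844) → (125.2481,25.3779) → (57.9063,25.3779) → (57.9063,36.2844). Closed: final G1 returns to the first vertex.

**Shape 3** — `<polygon>` rectangle, stroke `#ff8800` → engrave (S214, F3422). Machine vertices: (23.2948,41.3325) → (59.6281,41.3325) → (59.6281,27.8372) → (23.2948,27.8372) → (23.2948,41.3325). Closed: final G1 returns to the first vertex.

**Shape 4** — `<path>` cubic bezier, stroke `#ff00ff` → cut (S750, F1174). Control points (SVG): P0=(57.3567,26.2206), P1=(75.5538,21.6154), P2=(81.1053,60.9957), P3=(79.6985,56.0238); sampled at t=k/4. Machine vertices: (57.3567,42.5828) → (68.7223,39.1697) → (75.8791,27.5437) → (79.3601,15.9864) → (79.6985,12.7796). Open path.

**Shape 5** — `<polyline>` open polyline, stroke `#ff8800` → engrave (S214, F3422). Machine vertices: (36.8559,14.9830) → (38.6628,38.0661) → (61.8990,18.4202) → (52.6529,62.9878) → (92.7049,61.3845) → (31.9429,9.3386). Open path.

**Shape 6** — `<path>` open polyline, stroke `#ff8800` → engrave (S214, F3422). Machine vertices: (68.9611,37.1493) → (77.1946,26.1082) → (47.8255,48.6098). Open path.

**Shape 7** — `<path>` rectangle, stroke `#ff8800` → engrave (S214, F3422). Machine vertices: (44.9039,51.0141) → (75.2345,51.0141) → (75.2345,22.7835) → (44.9039,22.7835) → (44.9039,51.0141). Closed: final G1 returns to the first vertex.

**Shape 8** — `<polygon>` rectangle, stroke `#ff8800` → engrave (S214, F3422). Machine vertices: (31.9688,61.8640) → (67.2123,61.8640) → (67.2123,27.9508) → (31.9688,27.9508) → (31.9688,61.8640). Closed: final G1 returns to the first vertex.

G21
G90
G0 X102.6493 Y13.1510
M3 S214
G1 X72.8700 Y18.3260 F3422
G1 X125.8987 Y20.4567
G1 X114.8265 Y17.3326
G0 X57.9063 Y36.2844
M3 S750
G1 X125.2481 Y36.2844 F1174
G1 X125.2481 Y25.3779
G1 X57.9063 Y25.3779
G1 X57.9063 Y36.2844
G0 X23.2948 Y41.3325
M3 S214
G1 X59.6281 Y41.3325 F3422
G1 X59.6281 Y27.8372
G1 X23.2948 Y27.8372
G1 X23.2948 Y41.3325
G0 X57.3567 Y42.5828
M3 S750
G1 X68.7223 Y39.1697 F1174
G1 X75.8791 Y27.5437
G1 X79.3601 Y15.9864
G1 X79.6985 Y12.7796
G0 X36.8559 Y14.9830
M3 S214
G1 X38.6628 Y38.0661 F3422
G1 X61.8990 Y18.4202
G1 X52.6529 Y62.9878
G1 X92.7049 Y61.3845
G1 X31.9429 Y9.3386
G0 X68.9611 Y37.1493
M3 S214
G1 X77.1946 Y26.1082 F3422
G1 X47.8255 Y48.6098
G0 X44.9039 Y51.0141
M3 S214
G1 X75.2345 Y51.0141 F3422
G1 X75.2345 Y22.7835
G1 X44.9039 Y22.7835
G1 X44.9039 Y51.0141
G0 X31.9688 Y61.8640
M3 S214
G1 X67.2123 Y61.8640 F3422
G1 X67.2123 Y27.9508
G1 X31.9688 Y27.9508
G1 X31.9688 Y61.8640
M5
G0 X0.0000 Y0.0000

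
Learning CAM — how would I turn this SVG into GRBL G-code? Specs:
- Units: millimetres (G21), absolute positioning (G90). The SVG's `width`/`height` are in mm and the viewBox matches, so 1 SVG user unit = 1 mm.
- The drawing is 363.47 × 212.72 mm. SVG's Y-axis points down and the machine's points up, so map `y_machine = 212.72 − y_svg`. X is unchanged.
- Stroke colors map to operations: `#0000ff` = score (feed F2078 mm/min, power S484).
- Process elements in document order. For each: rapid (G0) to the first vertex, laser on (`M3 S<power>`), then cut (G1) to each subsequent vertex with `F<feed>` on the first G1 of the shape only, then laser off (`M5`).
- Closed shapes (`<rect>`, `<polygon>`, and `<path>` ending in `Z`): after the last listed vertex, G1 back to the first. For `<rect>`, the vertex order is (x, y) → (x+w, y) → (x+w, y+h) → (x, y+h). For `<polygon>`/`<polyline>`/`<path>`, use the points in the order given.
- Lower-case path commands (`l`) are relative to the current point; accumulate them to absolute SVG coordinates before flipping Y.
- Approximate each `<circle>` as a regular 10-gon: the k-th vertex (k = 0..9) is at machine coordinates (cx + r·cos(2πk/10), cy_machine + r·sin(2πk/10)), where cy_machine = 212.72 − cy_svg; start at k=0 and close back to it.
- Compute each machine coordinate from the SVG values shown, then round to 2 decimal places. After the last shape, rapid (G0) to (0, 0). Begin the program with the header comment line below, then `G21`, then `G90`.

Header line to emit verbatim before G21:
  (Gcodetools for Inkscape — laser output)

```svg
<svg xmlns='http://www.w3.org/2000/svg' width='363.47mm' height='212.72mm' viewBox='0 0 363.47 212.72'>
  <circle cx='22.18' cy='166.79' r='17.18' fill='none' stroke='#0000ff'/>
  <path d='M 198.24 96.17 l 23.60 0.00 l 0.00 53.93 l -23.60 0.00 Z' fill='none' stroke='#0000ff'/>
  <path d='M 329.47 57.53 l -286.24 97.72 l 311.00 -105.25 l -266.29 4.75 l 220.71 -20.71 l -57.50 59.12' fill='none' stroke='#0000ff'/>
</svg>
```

(Gcodetools for Inkscape — laser output)
G21
G90
G0 X39.36 Y45.93
M3 S484
G1 X36.08 Y56.03 F2078
G1 X27.49 Y62.27
G1 X16.87 Y62.27
G1 X8.28 Y56.03
G1 X5.00 Y45.93
G1 X8.28 Y35.83
G1 X16.87 Y29.59
G1 X27.49 Y29.59
G1 X36.08 Y35.83
G1 X39.36 Y45.93
M5
G0 X198.24 Y116.55
M3 S484
G1 X221.84 Y116.55 F2078
G1 X221.84 Y62.62
G1 X198.24 Y62.62
G1 X198.24 Y116.55
M5
G0 X329.47 Y155.19
M3 S484
G1 X43.23 Y57.47 F2078
G1 X354.23 Y162.72
G1 X87.94 Y157.97
G1 X308.65 Y178.68
G1 X251.15 Y119.56
M5
G0 X0.00 Y0.00

1 u = 1 mm; y_m = 212.72 − y.

[1] `<circle>` circle, #0000ff→score S484 F2078: (39.36,45.93) → (36.08,56.03) → (27.49,62.27) → (16.87,62.27) → (8.28,56.03) → (5.00,45.93) → (8.28,35.83) → (16.87,29.59) → (27.49,29.59) → (36.08,35.83) → (39.36,45.93) (closed)

[2] `<path>` rectangle, #0000ff→score S484 F2078: (198.24,116.55) → (221.84,116.55) → (221.84,62.62) → (198.24,62.62) → (198.24,116.55) (closed)

[3] `<path>` open polyline, #0000ff→score S484 F2078: (329.47,155.19) → (43.23,57.47) → (354.23,162.72) → (87.94,157.97) → (308.65,178.68) → (251.15,119.56)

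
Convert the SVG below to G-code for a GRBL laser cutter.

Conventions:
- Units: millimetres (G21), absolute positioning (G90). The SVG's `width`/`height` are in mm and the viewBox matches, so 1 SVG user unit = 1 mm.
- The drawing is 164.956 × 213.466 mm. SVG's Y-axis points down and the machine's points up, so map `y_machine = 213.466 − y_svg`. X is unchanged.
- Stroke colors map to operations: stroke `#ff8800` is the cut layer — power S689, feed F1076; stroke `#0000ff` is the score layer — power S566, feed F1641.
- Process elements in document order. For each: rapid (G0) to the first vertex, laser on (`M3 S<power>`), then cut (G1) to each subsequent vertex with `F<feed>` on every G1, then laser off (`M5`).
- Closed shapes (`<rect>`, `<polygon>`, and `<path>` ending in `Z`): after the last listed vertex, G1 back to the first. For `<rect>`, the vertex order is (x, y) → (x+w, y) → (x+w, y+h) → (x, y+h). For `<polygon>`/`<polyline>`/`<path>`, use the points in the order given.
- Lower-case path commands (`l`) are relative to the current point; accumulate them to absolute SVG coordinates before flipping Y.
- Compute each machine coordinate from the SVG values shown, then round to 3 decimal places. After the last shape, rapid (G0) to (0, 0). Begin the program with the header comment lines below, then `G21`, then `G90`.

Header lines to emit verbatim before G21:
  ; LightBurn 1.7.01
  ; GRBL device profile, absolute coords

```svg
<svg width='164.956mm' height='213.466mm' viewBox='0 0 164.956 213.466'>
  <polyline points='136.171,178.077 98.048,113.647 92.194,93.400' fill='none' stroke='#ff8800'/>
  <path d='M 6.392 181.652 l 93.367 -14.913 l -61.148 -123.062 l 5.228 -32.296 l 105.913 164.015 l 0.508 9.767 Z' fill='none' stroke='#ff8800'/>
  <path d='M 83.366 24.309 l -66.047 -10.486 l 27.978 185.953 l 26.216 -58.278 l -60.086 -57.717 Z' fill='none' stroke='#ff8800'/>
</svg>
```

; LightBurn 1.7.01
; GRBL device profile, absolute coords
G21
G90
G0 X136.171 Y35.389
M3 S689
G1 X98.048 Y99.819 F1076
G1 X92.194 Y120.066 F1076
M5
G0 X6.392 Y31.814
M3 S689
G1 X99.759 Y46.727 F1076
G1 X38.611 Y169.789 F1076
G1 X43.839 Y202.085 F1076
G1 X149.752 Y38.070 F1076
G1 X150.260 Y28.303 F1076
G1 X6.392 Y31.814 F1076
M5
G0 X83.366 Y189.157
M3 S689
G1 X17.319 Y199.643 F1076
G1 X45.297 Y13.690 F1076
G1 X71.513 Y71.968 F1076
G1 X11.427 Y129.685 F1076
G1 X83.366 Y189.157 F1076
M5
G0 X0.000 Y0.000

viewBox `0 0 164.956 213.466` with mm width/height → 1 unit = 1 mm. Flip: y_m = 213.466 − y_svg.

**Shape 1** — `<polyline>` open polyline, stroke `#ff8800` → cut (S689, F1076). Machine vertices: (136.171,35.389) → (98.048,99.819) → (92.194,120.066). Open path.

**Shape 2** — `<path>` closed polygon, stroke `#ff8800` → cut (S689, F1076). Machine vertices: (6.392,31.814) → (99.759,46.727) → (38.611,169.789) → (43.839,202.085) → (149.752,38.070) → (150.260,28.303) → (6.392,31.814). Closed: final G1 returns to the first vertex.

**Shape 3** — `<path>` closed polygon, stroke `#ff8800` → cut (S689, F1076). Machine vertices: (83.366,189.157) → (17.319,199.643) → (45.297,13.690) → (71.513,71.968) → (11.427,129.685) → (83.366,189.157). Closed: final G1 returns to the first vertex.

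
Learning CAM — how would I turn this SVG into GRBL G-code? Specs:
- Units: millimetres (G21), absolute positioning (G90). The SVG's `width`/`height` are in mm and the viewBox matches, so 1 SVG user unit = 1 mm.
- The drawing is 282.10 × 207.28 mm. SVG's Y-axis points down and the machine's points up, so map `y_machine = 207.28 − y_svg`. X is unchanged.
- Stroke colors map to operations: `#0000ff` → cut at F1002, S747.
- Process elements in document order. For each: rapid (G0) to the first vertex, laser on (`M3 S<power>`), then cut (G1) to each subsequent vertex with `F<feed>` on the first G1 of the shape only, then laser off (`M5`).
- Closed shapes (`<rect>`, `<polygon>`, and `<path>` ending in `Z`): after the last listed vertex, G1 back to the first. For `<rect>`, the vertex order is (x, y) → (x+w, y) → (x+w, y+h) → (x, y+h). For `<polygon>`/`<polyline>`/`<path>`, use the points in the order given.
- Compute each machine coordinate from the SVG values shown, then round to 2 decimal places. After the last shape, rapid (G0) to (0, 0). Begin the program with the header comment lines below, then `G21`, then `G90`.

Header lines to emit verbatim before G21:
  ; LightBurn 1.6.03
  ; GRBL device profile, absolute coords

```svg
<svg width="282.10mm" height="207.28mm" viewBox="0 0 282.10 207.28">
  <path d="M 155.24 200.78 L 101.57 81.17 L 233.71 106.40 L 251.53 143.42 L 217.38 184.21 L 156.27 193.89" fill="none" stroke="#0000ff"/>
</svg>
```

Since the viewBox matches the mm dimensions, user units are millimetres directly. The only transform is the Y-flip y_m = 207.28 − y_svg.

Shape 1 is a open polyline drawn with `<path>`. Its stroke #0000ff means cut at S747, F1002. After flipping Y the toolpath is (155.24,6.50) → (101.57,126.11) → (233.71,100.88) → (251.53,63.86) → (217.38,23.07) → (156.27,13.39).

; LightBurn 1.6.03
; GRBL device profile, absolute coords
G21
G90
G0 X155.24 Y6.50
M3 S747
G1 X101.57 Y126.11 F1002
G1 X233.71 Y100.88
G1 X251.53 Y63.86
G1 X217.38 Y23.07
G1 X156.27 Y13.39
M5
G0 X0.00 Y0.00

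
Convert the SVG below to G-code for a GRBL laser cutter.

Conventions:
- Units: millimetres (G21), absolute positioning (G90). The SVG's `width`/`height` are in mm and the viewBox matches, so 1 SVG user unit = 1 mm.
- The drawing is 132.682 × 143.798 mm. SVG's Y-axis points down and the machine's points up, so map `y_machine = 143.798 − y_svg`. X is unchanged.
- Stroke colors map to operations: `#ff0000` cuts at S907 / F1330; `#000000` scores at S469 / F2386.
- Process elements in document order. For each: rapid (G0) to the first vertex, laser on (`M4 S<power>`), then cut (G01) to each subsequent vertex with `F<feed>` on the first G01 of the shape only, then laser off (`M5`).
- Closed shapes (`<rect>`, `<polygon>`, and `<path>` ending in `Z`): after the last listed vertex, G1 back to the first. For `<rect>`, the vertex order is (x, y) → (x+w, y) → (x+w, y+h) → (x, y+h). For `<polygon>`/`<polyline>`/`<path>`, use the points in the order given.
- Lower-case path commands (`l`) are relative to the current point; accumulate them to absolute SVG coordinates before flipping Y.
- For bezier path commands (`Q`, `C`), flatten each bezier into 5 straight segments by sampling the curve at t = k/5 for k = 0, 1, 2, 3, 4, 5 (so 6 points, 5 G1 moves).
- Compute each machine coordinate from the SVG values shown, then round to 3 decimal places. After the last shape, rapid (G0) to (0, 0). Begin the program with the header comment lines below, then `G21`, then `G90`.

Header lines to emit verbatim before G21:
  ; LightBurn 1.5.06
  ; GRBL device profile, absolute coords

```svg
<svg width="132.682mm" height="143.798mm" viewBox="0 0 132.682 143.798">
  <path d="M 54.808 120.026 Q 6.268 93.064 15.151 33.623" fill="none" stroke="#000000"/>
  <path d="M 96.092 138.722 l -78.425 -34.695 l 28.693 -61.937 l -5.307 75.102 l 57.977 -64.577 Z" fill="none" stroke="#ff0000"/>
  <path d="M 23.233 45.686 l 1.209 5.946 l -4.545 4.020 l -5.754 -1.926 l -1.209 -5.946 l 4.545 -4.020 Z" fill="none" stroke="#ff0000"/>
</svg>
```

1 u = 1 mm; y_m = 143.798 − y.

[1] `<path>` quadratic bezier, #000000→score S469 F2386: (54.808,23.772) → (37.689,35.856) → (25.164,50.538) → (17.232,67.819) → (13.895,87.698) → (15.151,110.175)

[2] `<path>` closed polygon, #ff0000→cut S907 F1330: (96.092,5.076) → (17.667,39.771) → (46.360,101.708) → (41.053,26.606) → (99.030,91.183) → (96.092,5.076) (closed)

[3] `<path>` regular polygon, #ff0000→cut S907 F1330: (23.233,98.112) → (24.442,92.166) → (19.897,88.146) → (14.143,90.072) → (12.934,96.018) → (17.479,100.038) → (23.233,98.112) (closed)

; LightBurn 1.5.06
; GRBL device profile, absolute coords
G21
G90
G0 X54.808 Y23.772
M4 S469
G01 X37.689 Y35.856 F2386
G01 X25.164 Y50.538
G01 X17.232 Y67.819
G01 X13.895 Y87.698
G01 X15.151 Y110.175
M5
G0 X96.092 Y5.076
M4 S907
G01 X17.667 Y39.771 F1330
G01 X46.360 Y101.708
G01 X41.053 Y26.606
G01 X99.030 Y91.183
G01 X96.092 Y5.076
M5
G0 X23.233 Y98.112
M4 S907
G01 X24.442 Y92.166 F1330
G01 X19.897 Y88.146
G01 X14.143 Y90.072
G01 X12.934 Y96.018
G01 X17.479 Y100.038
G01 X23.233 Y98.112
M5
G0 X0.000 Y0.000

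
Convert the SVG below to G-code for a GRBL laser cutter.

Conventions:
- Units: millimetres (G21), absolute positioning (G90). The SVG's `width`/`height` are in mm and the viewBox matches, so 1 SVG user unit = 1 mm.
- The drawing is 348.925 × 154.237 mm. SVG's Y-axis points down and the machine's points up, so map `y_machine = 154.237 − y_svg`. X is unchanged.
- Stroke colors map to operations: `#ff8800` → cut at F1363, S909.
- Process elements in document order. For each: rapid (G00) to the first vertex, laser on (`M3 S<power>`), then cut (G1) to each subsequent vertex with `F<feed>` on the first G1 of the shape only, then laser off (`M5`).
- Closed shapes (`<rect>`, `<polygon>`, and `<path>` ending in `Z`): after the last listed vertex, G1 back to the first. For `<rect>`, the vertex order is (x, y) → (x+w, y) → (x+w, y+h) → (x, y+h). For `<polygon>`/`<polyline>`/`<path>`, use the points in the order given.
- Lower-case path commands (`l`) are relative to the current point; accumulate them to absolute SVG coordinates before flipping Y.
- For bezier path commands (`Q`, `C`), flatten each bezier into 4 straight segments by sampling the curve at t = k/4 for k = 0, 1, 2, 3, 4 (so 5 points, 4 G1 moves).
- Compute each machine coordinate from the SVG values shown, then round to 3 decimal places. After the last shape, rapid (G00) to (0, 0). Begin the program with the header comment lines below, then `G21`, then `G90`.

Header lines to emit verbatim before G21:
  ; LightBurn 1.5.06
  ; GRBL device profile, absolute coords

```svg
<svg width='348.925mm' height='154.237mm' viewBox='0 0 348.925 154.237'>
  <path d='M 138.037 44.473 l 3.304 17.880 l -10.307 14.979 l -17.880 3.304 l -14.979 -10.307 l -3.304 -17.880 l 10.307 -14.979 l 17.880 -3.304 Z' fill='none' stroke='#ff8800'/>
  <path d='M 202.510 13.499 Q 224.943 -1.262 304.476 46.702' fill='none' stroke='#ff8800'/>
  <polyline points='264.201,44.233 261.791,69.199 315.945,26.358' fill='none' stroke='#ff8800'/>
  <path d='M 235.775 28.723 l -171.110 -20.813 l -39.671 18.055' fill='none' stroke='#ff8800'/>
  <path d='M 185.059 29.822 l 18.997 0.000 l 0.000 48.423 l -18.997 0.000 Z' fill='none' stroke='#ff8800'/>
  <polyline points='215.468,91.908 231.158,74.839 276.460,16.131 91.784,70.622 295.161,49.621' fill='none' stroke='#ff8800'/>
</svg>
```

Since the viewBox matches the mm dimensions, user units are millimetres directly. The only transform is the Y-flip y_m = 154.237 − y_svg.

Shape 1 is a regular polygon drawn with `<path>`. Its stroke #ff8800 means cut at S909, F1363. After flipping Y the toolpath is (138.037,109.764) → (141.341,91.884) → (131.034,76.905) → (113.154,73.601) → (98.175,83.908) → (94.871,101.788) → (105.178,116.767) → (123.058,120.071) → (138.037,109.764), returning to the start.

Shape 2 is a quadratic bezier drawn with `<path>`. Its stroke #ff8800 means cut at S909, F1363. After flipping Y the toolpath is (202.510,140.738) → (217.295,144.198) → (239.218,139.818) → (268.278,127.597) → (304.476,107.535).

Shape 3 is a open polyline drawn with `<polyline>`. Its stroke #ff8800 means cut at S909, F1363. After flipping Y the toolpath is (264.201,110.004) → (261.791,85.038) → (315.945,127.879).

Shape 4 is a open polyline drawn with `<path>`. Its stroke #ff8800 means cut at S909, F1363. After flipping Y the toolpath is (235.775,125.514) → (64.665,146.327) → (24.994,128.272).

Shape 5 is a rectangle drawn with `<path>`. Its stroke #ff8800 means cut at S909, F1363. After flipping Y the toolpath is (185.059,124.415) → (204.056,124.415) → (204.056,75.992) → (185.059,75.992) → (185.059,124.415), returning to the start.

Shape 6 is a open polyline drawn with `<polyline>`. Its stroke #ff8800 means cut at S909, F1363. After flipping Y the toolpath is (215.468,62.329) → (231.158,79.398) → (276.460,138.106) → (91.784,83.615) → (295.161,104.616).

; LightBurn 1.5.06
; GRBL device profile, absolute coords
G21
G90
G00 X138.037 Y109.764
M3 S909
G1 X141.341 Y91.884 F1363
G1 X131.034 Y76.905
G1 X113.154 Y73.601
G1 X98.175 Y83.908
G1 X94.871 Y101.788
G1 X105.178 Y116.767
G1 X123.058 Y120.071
G1 X138.037 Y109.764
M5
G00 X202.510 Y140.738
M3 S909
G1 X217.295 Y144.198 F1363
G1 X239.218 Y139.818
G1 X268.278 Y127.597
G1 X304.476 Y107.535
M5
G00 X264.201 Y110.004
M3 S909
G1 X261.791 Y85.038 F1363
G1 X315.945 Y127.879
M5
G00 X235.775 Y125.514
M3 S909
G1 X64.665 Y146.327 F1363
G1 X24.994 Y128.272
M5
G00 X185.059 Y124.415
M3 S909
G1 X204.056 Y124.415 F1363
G1 X204.056 Y75.992
G1 X185.059 Y75.992
G1 X185.059 Y124.415
M5
G00 X215.468 Y62.329
M3 S909
G1 X231.158 Y79.398 F1363
G1 X276.460 Y138.106
G1 X91.784 Y83.615
G1 X295.161 Y104.616
M5
G00 X0.000 Y0.000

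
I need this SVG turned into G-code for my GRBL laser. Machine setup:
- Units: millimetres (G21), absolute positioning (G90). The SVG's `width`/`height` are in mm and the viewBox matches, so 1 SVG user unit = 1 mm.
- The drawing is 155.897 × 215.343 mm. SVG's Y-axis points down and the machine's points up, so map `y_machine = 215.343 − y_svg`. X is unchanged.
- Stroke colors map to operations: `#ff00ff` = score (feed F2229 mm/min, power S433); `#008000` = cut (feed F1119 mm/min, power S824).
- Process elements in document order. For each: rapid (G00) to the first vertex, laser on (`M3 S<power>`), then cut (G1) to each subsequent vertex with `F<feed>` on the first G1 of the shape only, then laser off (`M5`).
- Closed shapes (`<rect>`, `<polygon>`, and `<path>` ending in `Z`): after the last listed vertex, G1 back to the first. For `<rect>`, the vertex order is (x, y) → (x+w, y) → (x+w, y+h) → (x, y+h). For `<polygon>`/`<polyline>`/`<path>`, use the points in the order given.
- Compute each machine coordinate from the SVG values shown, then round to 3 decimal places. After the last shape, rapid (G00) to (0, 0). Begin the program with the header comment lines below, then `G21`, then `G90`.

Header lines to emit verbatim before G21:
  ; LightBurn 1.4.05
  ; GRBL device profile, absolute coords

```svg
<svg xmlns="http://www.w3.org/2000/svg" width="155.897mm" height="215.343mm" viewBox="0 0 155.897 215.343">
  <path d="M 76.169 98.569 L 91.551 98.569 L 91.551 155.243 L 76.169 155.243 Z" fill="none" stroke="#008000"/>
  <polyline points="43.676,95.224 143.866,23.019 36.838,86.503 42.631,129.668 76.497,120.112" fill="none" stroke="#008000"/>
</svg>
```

; LightBurn 1.4.05
; GRBL device profile, absolute coords
G21
G90
G00 X76.169 Y116.774
M3 S824
G1 X91.551 Y116.774 F1119
G1 X91.551 Y60.100
G1 X76.169 Y60.100
G1 X76.169 Y116.774
M5
G00 X43.676 Y120.119
M3 S824
G1 X143.866 Y192.324 F1119
G1 X36.838 Y128.840
G1 X42.631 Y85.675
G1 X76.497 Y95.231
M5
G00 X0.000 Y0.000

1 u = 1 mm; y_m = 215.343 − y.

[1] `<path>` rectangle, #008000→cut S824 F1119: (76.169,116.774) → (91.551,116.774) → (91.551,60.100) → (76.169,60.100) → (76.169,116.774) (closed)

[2] `<polyline>` open polyline, #008000→cut S824 F1119: (43.676,120.119) → (143.866,192.324) → (36.838,128.840) → (42.631,85.675) → (76.497,95.231)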